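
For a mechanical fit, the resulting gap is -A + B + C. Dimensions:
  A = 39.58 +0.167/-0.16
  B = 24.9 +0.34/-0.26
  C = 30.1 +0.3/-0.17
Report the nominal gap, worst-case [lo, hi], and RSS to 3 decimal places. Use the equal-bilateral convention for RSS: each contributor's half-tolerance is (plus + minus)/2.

nominal=15.420 wc=[14.823,16.220] rss=0.415

Stack each dimension's contribution:
  -A: nom -39.580 → Σnom=-39.580; wc +0.160/-0.167 → slack +0.160/-0.167; half-tol=0.164, Σhalf²=0.026732
  +B: nom +24.900 → Σnom=-14.680; wc +0.340/-0.260 → slack +0.500/-0.427; half-tol=0.300, Σhalf²=0.116732
  +C: nom +30.100 → Σnom=15.420; wc +0.300/-0.170 → slack +0.800/-0.597; half-tol=0.235, Σhalf²=0.171957
Nominal = 15.420. Worst-case = [15.420 - 0.597, 15.420 + 0.800] = [14.823, 16.220]. RSS = √0.171957 = 0.415.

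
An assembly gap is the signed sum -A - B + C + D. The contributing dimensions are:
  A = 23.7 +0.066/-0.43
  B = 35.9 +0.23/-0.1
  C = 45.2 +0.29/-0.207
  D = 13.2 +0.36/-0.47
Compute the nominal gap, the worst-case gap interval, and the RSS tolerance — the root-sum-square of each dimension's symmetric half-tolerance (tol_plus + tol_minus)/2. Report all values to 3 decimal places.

Stack each dimension's contribution:
  -A: nom -23.700 → Σnom=-23.700; wc +0.430/-0.066 → slack +0.430/-0.066; half-tol=0.248, Σhalf²=0.061504
  -B: nom -35.900 → Σnom=-59.600; wc +0.100/-0.230 → slack +0.530/-0.296; half-tol=0.165, Σhalf²=0.088729
  +C: nom +45.200 → Σnom=-14.400; wc +0.290/-0.207 → slack +0.820/-0.503; half-tol=0.248, Σhalf²=0.150481
  +D: nom +13.200 → Σnom=-1.200; wc +0.360/-0.470 → slack +1.180/-0.973; half-tol=0.415, Σhalf²=0.322706
Nominal = -1.200. Worst-case = [-1.200 - 0.973, -1.200 + 1.180] = [-2.173, -0.020]. RSS = √0.322706 = 0.568.

nominal=-1.200 wc=[-2.173,-0.020] rss=0.568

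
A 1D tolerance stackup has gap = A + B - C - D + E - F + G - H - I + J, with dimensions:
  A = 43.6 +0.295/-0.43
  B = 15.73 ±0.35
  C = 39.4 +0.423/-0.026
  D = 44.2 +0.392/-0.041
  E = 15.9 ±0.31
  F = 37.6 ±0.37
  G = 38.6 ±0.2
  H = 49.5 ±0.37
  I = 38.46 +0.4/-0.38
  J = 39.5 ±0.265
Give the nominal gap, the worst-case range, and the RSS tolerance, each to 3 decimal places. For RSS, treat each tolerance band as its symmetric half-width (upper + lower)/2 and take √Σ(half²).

nominal=-55.830 wc=[-59.340,-53.223] rss=0.992

Stack each dimension's contribution:
  +A: nom +43.600 → Σnom=43.600; wc +0.295/-0.430 → slack +0.295/-0.430; half-tol=0.362, Σhalf²=0.131406
  +B: nom +15.730 → Σnom=59.330; wc +0.350/-0.350 → slack +0.645/-0.780; half-tol=0.350, Σhalf²=0.253906
  -C: nom -39.400 → Σnom=19.930; wc +0.026/-0.423 → slack +0.671/-1.203; half-tol=0.225, Σhalf²=0.304306
  -D: nom -44.200 → Σnom=-24.270; wc +0.041/-0.392 → slack +0.712/-1.595; half-tol=0.216, Σhalf²=0.351179
  +E: nom +15.900 → Σnom=-8.370; wc +0.310/-0.310 → slack +1.022/-1.905; half-tol=0.310, Σhalf²=0.447279
  -F: nom -37.600 → Σnom=-45.970; wc +0.370/-0.370 → slack +1.392/-2.275; half-tol=0.370, Σhalf²=0.584179
  +G: nom +38.600 → Σnom=-7.370; wc +0.200/-0.200 → slack +1.592/-2.475; half-tol=0.200, Σhalf²=0.624179
  -H: nom -49.500 → Σnom=-56.870; wc +0.370/-0.370 → slack +1.962/-2.845; half-tol=0.370, Σhalf²=0.761079
  -I: nom -38.460 → Σnom=-95.330; wc +0.380/-0.400 → slack +2.342/-3.245; half-tol=0.390, Σhalf²=0.913179
  +J: nom +39.500 → Σnom=-55.830; wc +0.265/-0.265 → slack +2.607/-3.510; half-tol=0.265, Σhalf²=0.983404
Nominal = -55.830. Worst-case = [-55.830 - 3.510, -55.830 + 2.607] = [-59.340, -53.223]. RSS = √0.983404 = 0.992.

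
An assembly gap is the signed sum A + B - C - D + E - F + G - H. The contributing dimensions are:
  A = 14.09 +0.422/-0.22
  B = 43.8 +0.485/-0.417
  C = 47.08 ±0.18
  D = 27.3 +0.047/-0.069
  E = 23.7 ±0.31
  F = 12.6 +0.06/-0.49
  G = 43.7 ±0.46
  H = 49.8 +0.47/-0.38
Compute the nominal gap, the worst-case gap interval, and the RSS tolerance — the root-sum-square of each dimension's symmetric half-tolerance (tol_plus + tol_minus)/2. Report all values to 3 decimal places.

Stack each dimension's contribution:
  +A: nom +14.090 → Σnom=14.090; wc +0.422/-0.220 → slack +0.422/-0.220; half-tol=0.321, Σhalf²=0.103041
  +B: nom +43.800 → Σnom=57.890; wc +0.485/-0.417 → slack +0.907/-0.637; half-tol=0.451, Σhalf²=0.306442
  -C: nom -47.080 → Σnom=10.810; wc +0.180/-0.180 → slack +1.087/-0.817; half-tol=0.180, Σhalf²=0.338842
  -D: nom -27.300 → Σnom=-16.490; wc +0.069/-0.047 → slack +1.156/-0.864; half-tol=0.058, Σhalf²=0.342206
  +E: nom +23.700 → Σnom=7.210; wc +0.310/-0.310 → slack +1.466/-1.174; half-tol=0.310, Σhalf²=0.438306
  -F: nom -12.600 → Σnom=-5.390; wc +0.490/-0.060 → slack +1.956/-1.234; half-tol=0.275, Σhalf²=0.513931
  +G: nom +43.700 → Σnom=38.310; wc +0.460/-0.460 → slack +2.416/-1.694; half-tol=0.460, Σhalf²=0.725531
  -H: nom -49.800 → Σnom=-11.490; wc +0.380/-0.470 → slack +2.796/-2.164; half-tol=0.425, Σhalf²=0.906156
Nominal = -11.490. Worst-case = [-11.490 - 2.164, -11.490 + 2.796] = [-13.654, -8.694]. RSS = √0.906156 = 0.952.

nominal=-11.490 wc=[-13.654,-8.694] rss=0.952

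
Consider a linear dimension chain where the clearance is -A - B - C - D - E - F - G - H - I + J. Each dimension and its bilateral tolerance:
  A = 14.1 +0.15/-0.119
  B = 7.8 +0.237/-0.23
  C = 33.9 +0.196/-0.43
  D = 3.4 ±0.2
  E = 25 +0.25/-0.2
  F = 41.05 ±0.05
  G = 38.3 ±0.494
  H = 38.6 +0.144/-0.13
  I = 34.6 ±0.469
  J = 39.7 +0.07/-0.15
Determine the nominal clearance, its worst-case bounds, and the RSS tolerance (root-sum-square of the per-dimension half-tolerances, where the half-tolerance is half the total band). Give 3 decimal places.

Stack each dimension's contribution:
  -A: nom -14.100 → Σnom=-14.100; wc +0.119/-0.150 → slack +0.119/-0.150; half-tol=0.135, Σhalf²=0.018090
  -B: nom -7.800 → Σnom=-21.900; wc +0.230/-0.237 → slack +0.349/-0.387; half-tol=0.233, Σhalf²=0.072612
  -C: nom -33.900 → Σnom=-55.800; wc +0.430/-0.196 → slack +0.779/-0.583; half-tol=0.313, Σhalf²=0.170581
  -D: nom -3.400 → Σnom=-59.200; wc +0.200/-0.200 → slack +0.979/-0.783; half-tol=0.200, Σhalf²=0.210582
  -E: nom -25.000 → Σnom=-84.200; wc +0.200/-0.250 → slack +1.179/-1.033; half-tol=0.225, Σhalf²=0.261207
  -F: nom -41.050 → Σnom=-125.250; wc +0.050/-0.050 → slack +1.229/-1.083; half-tol=0.050, Σhalf²=0.263707
  -G: nom -38.300 → Σnom=-163.550; wc +0.494/-0.494 → slack +1.723/-1.577; half-tol=0.494, Σhalf²=0.507742
  -H: nom -38.600 → Σnom=-202.150; wc +0.130/-0.144 → slack +1.853/-1.721; half-tol=0.137, Σhalf²=0.526512
  -I: nom -34.600 → Σnom=-236.750; wc +0.469/-0.469 → slack +2.322/-2.190; half-tol=0.469, Σhalf²=0.746472
  +J: nom +39.700 → Σnom=-197.050; wc +0.070/-0.150 → slack +2.392/-2.340; half-tol=0.110, Σhalf²=0.758572
Nominal = -197.050. Worst-case = [-197.050 - 2.340, -197.050 + 2.392] = [-199.390, -194.658]. RSS = √0.758572 = 0.871.

nominal=-197.050 wc=[-199.390,-194.658] rss=0.871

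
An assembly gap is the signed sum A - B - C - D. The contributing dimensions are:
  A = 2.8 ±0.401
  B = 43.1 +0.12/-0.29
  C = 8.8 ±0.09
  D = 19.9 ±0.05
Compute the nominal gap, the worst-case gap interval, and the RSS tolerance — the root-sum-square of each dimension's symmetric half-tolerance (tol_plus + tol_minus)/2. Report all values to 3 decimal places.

nominal=-69.000 wc=[-69.661,-68.169] rss=0.462

Stack each dimension's contribution:
  +A: nom +2.800 → Σnom=2.800; wc +0.401/-0.401 → slack +0.401/-0.401; half-tol=0.401, Σhalf²=0.160801
  -B: nom -43.100 → Σnom=-40.300; wc +0.290/-0.120 → slack +0.691/-0.521; half-tol=0.205, Σhalf²=0.202826
  -C: nom -8.800 → Σnom=-49.100; wc +0.090/-0.090 → slack +0.781/-0.611; half-tol=0.090, Σhalf²=0.210926
  -D: nom -19.900 → Σnom=-69.000; wc +0.050/-0.050 → slack +0.831/-0.661; half-tol=0.050, Σhalf²=0.213426
Nominal = -69.000. Worst-case = [-69.000 - 0.661, -69.000 + 0.831] = [-69.661, -68.169]. RSS = √0.213426 = 0.462.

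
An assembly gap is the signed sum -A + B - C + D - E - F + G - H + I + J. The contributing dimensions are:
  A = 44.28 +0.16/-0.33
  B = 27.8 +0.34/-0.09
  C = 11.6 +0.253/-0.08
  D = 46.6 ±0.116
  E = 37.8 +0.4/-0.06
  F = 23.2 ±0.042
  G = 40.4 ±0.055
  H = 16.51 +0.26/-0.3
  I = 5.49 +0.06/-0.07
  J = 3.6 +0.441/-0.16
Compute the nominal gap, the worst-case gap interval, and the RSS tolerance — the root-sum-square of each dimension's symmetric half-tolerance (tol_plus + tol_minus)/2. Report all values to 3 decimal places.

Stack each dimension's contribution:
  -A: nom -44.280 → Σnom=-44.280; wc +0.330/-0.160 → slack +0.330/-0.160; half-tol=0.245, Σhalf²=0.060025
  +B: nom +27.800 → Σnom=-16.480; wc +0.340/-0.090 → slack +0.670/-0.250; half-tol=0.215, Σhalf²=0.106250
  -C: nom -11.600 → Σnom=-28.080; wc +0.080/-0.253 → slack +0.750/-0.503; half-tol=0.167, Σhalf²=0.133972
  +D: nom +46.600 → Σnom=18.520; wc +0.116/-0.116 → slack +0.866/-0.619; half-tol=0.116, Σhalf²=0.147428
  -E: nom -37.800 → Σnom=-19.280; wc +0.060/-0.400 → slack +0.926/-1.019; half-tol=0.230, Σhalf²=0.200328
  -F: nom -23.200 → Σnom=-42.480; wc +0.042/-0.042 → slack +0.968/-1.061; half-tol=0.042, Σhalf²=0.202092
  +G: nom +40.400 → Σnom=-2.080; wc +0.055/-0.055 → slack +1.023/-1.116; half-tol=0.055, Σhalf²=0.205117
  -H: nom -16.510 → Σnom=-18.590; wc +0.300/-0.260 → slack +1.323/-1.376; half-tol=0.280, Σhalf²=0.283517
  +I: nom +5.490 → Σnom=-13.100; wc +0.060/-0.070 → slack +1.383/-1.446; half-tol=0.065, Σhalf²=0.287742
  +J: nom +3.600 → Σnom=-9.500; wc +0.441/-0.160 → slack +1.824/-1.606; half-tol=0.300, Σhalf²=0.378042
Nominal = -9.500. Worst-case = [-9.500 - 1.606, -9.500 + 1.824] = [-11.106, -7.676]. RSS = √0.378042 = 0.615.

nominal=-9.500 wc=[-11.106,-7.676] rss=0.615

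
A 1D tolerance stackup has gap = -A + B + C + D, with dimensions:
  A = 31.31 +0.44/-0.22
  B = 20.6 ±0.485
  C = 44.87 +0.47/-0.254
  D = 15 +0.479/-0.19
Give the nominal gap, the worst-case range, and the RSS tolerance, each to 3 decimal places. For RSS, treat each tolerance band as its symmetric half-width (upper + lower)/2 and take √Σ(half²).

Stack each dimension's contribution:
  -A: nom -31.310 → Σnom=-31.310; wc +0.220/-0.440 → slack +0.220/-0.440; half-tol=0.330, Σhalf²=0.108900
  +B: nom +20.600 → Σnom=-10.710; wc +0.485/-0.485 → slack +0.705/-0.925; half-tol=0.485, Σhalf²=0.344125
  +C: nom +44.870 → Σnom=34.160; wc +0.470/-0.254 → slack +1.175/-1.179; half-tol=0.362, Σhalf²=0.475169
  +D: nom +15.000 → Σnom=49.160; wc +0.479/-0.190 → slack +1.654/-1.369; half-tol=0.335, Σhalf²=0.587059
Nominal = 49.160. Worst-case = [49.160 - 1.369, 49.160 + 1.654] = [47.791, 50.814]. RSS = √0.587059 = 0.766.

nominal=49.160 wc=[47.791,50.814] rss=0.766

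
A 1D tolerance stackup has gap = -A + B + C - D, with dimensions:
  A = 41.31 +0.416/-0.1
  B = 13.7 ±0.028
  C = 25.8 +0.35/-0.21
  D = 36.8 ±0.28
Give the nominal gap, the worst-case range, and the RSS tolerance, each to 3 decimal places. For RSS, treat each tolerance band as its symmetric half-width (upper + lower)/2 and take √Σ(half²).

Stack each dimension's contribution:
  -A: nom -41.310 → Σnom=-41.310; wc +0.100/-0.416 → slack +0.100/-0.416; half-tol=0.258, Σhalf²=0.066564
  +B: nom +13.700 → Σnom=-27.610; wc +0.028/-0.028 → slack +0.128/-0.444; half-tol=0.028, Σhalf²=0.067348
  +C: nom +25.800 → Σnom=-1.810; wc +0.350/-0.210 → slack +0.478/-0.654; half-tol=0.280, Σhalf²=0.145748
  -D: nom -36.800 → Σnom=-38.610; wc +0.280/-0.280 → slack +0.758/-0.934; half-tol=0.280, Σhalf²=0.224148
Nominal = -38.610. Worst-case = [-38.610 - 0.934, -38.610 + 0.758] = [-39.544, -37.852]. RSS = √0.224148 = 0.473.

nominal=-38.610 wc=[-39.544,-37.852] rss=0.473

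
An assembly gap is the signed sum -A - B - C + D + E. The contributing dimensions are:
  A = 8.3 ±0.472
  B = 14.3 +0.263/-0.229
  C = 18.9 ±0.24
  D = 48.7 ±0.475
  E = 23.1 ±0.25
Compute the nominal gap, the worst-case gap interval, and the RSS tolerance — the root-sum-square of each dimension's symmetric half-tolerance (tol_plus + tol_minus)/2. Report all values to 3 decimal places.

Stack each dimension's contribution:
  -A: nom -8.300 → Σnom=-8.300; wc +0.472/-0.472 → slack +0.472/-0.472; half-tol=0.472, Σhalf²=0.222784
  -B: nom -14.300 → Σnom=-22.600; wc +0.229/-0.263 → slack +0.701/-0.735; half-tol=0.246, Σhalf²=0.283300
  -C: nom -18.900 → Σnom=-41.500; wc +0.240/-0.240 → slack +0.941/-0.975; half-tol=0.240, Σhalf²=0.340900
  +D: nom +48.700 → Σnom=7.200; wc +0.475/-0.475 → slack +1.416/-1.450; half-tol=0.475, Σhalf²=0.566525
  +E: nom +23.100 → Σnom=30.300; wc +0.250/-0.250 → slack +1.666/-1.700; half-tol=0.250, Σhalf²=0.629025
Nominal = 30.300. Worst-case = [30.300 - 1.700, 30.300 + 1.666] = [28.600, 31.966]. RSS = √0.629025 = 0.793.

nominal=30.300 wc=[28.600,31.966] rss=0.793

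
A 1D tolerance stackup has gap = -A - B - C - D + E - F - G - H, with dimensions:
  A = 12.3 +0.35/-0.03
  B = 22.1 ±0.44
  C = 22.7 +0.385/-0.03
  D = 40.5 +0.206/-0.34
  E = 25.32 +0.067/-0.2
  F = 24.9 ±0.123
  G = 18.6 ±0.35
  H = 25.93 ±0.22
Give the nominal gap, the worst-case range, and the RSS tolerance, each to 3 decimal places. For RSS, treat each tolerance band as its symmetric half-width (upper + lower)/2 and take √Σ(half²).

nominal=-141.710 wc=[-143.984,-140.110] rss=0.742

Stack each dimension's contribution:
  -A: nom -12.300 → Σnom=-12.300; wc +0.030/-0.350 → slack +0.030/-0.350; half-tol=0.190, Σhalf²=0.036100
  -B: nom -22.100 → Σnom=-34.400; wc +0.440/-0.440 → slack +0.470/-0.790; half-tol=0.440, Σhalf²=0.229700
  -C: nom -22.700 → Σnom=-57.100; wc +0.030/-0.385 → slack +0.500/-1.175; half-tol=0.208, Σhalf²=0.272756
  -D: nom -40.500 → Σnom=-97.600; wc +0.340/-0.206 → slack +0.840/-1.381; half-tol=0.273, Σhalf²=0.347285
  +E: nom +25.320 → Σnom=-72.280; wc +0.067/-0.200 → slack +0.907/-1.581; half-tol=0.134, Σhalf²=0.365107
  -F: nom -24.900 → Σnom=-97.180; wc +0.123/-0.123 → slack +1.030/-1.704; half-tol=0.123, Σhalf²=0.380236
  -G: nom -18.600 → Σnom=-115.780; wc +0.350/-0.350 → slack +1.380/-2.054; half-tol=0.350, Σhalf²=0.502736
  -H: nom -25.930 → Σnom=-141.710; wc +0.220/-0.220 → slack +1.600/-2.274; half-tol=0.220, Σhalf²=0.551136
Nominal = -141.710. Worst-case = [-141.710 - 2.274, -141.710 + 1.600] = [-143.984, -140.110]. RSS = √0.551136 = 0.742.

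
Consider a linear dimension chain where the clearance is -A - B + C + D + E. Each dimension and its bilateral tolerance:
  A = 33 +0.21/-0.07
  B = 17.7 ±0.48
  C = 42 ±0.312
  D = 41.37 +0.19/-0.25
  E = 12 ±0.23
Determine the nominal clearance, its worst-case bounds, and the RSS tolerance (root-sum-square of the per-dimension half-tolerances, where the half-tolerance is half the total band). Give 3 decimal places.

nominal=44.670 wc=[43.188,45.952] rss=0.670

Stack each dimension's contribution:
  -A: nom -33.000 → Σnom=-33.000; wc +0.070/-0.210 → slack +0.070/-0.210; half-tol=0.140, Σhalf²=0.019600
  -B: nom -17.700 → Σnom=-50.700; wc +0.480/-0.480 → slack +0.550/-0.690; half-tol=0.480, Σhalf²=0.250000
  +C: nom +42.000 → Σnom=-8.700; wc +0.312/-0.312 → slack +0.862/-1.002; half-tol=0.312, Σhalf²=0.347344
  +D: nom +41.370 → Σnom=32.670; wc +0.190/-0.250 → slack +1.052/-1.252; half-tol=0.220, Σhalf²=0.395744
  +E: nom +12.000 → Σnom=44.670; wc +0.230/-0.230 → slack +1.282/-1.482; half-tol=0.230, Σhalf²=0.448644
Nominal = 44.670. Worst-case = [44.670 - 1.482, 44.670 + 1.282] = [43.188, 45.952]. RSS = √0.448644 = 0.670.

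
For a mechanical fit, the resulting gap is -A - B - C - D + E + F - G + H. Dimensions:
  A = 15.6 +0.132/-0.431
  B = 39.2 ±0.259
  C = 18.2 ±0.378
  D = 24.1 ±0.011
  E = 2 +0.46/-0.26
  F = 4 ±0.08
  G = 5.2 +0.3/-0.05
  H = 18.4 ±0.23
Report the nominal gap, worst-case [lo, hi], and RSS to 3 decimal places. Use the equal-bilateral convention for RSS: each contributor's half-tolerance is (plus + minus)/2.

nominal=-77.900 wc=[-79.550,-76.001] rss=0.713

Stack each dimension's contribution:
  -A: nom -15.600 → Σnom=-15.600; wc +0.431/-0.132 → slack +0.431/-0.132; half-tol=0.281, Σhalf²=0.079242
  -B: nom -39.200 → Σnom=-54.800; wc +0.259/-0.259 → slack +0.690/-0.391; half-tol=0.259, Σhalf²=0.146323
  -C: nom -18.200 → Σnom=-73.000; wc +0.378/-0.378 → slack +1.068/-0.769; half-tol=0.378, Σhalf²=0.289207
  -D: nom -24.100 → Σnom=-97.100; wc +0.011/-0.011 → slack +1.079/-0.780; half-tol=0.011, Σhalf²=0.289328
  +E: nom +2.000 → Σnom=-95.100; wc +0.460/-0.260 → slack +1.539/-1.040; half-tol=0.360, Σhalf²=0.418928
  +F: nom +4.000 → Σnom=-91.100; wc +0.080/-0.080 → slack +1.619/-1.120; half-tol=0.080, Σhalf²=0.425328
  -G: nom -5.200 → Σnom=-96.300; wc +0.050/-0.300 → slack +1.669/-1.420; half-tol=0.175, Σhalf²=0.455953
  +H: nom +18.400 → Σnom=-77.900; wc +0.230/-0.230 → slack +1.899/-1.650; half-tol=0.230, Σhalf²=0.508853
Nominal = -77.900. Worst-case = [-77.900 - 1.650, -77.900 + 1.899] = [-79.550, -76.001]. RSS = √0.508853 = 0.713.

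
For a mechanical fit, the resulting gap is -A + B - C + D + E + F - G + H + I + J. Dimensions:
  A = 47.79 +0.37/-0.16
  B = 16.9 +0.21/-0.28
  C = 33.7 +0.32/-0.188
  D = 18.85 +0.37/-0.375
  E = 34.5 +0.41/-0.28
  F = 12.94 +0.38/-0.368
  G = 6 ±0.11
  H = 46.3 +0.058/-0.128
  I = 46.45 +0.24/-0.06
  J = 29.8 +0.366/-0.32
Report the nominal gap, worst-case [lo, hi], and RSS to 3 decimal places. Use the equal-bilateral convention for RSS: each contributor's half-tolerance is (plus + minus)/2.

nominal=118.250 wc=[115.639,120.742] rss=0.868

Stack each dimension's contribution:
  -A: nom -47.790 → Σnom=-47.790; wc +0.160/-0.370 → slack +0.160/-0.370; half-tol=0.265, Σhalf²=0.070225
  +B: nom +16.900 → Σnom=-30.890; wc +0.210/-0.280 → slack +0.370/-0.650; half-tol=0.245, Σhalf²=0.130250
  -C: nom -33.700 → Σnom=-64.590; wc +0.188/-0.320 → slack +0.558/-0.970; half-tol=0.254, Σhalf²=0.194766
  +D: nom +18.850 → Σnom=-45.740; wc +0.370/-0.375 → slack +0.928/-1.345; half-tol=0.372, Σhalf²=0.333522
  +E: nom +34.500 → Σnom=-11.240; wc +0.410/-0.280 → slack +1.338/-1.625; half-tol=0.345, Σhalf²=0.452547
  +F: nom +12.940 → Σnom=1.700; wc +0.380/-0.368 → slack +1.718/-1.993; half-tol=0.374, Σhalf²=0.592423
  -G: nom -6.000 → Σnom=-4.300; wc +0.110/-0.110 → slack +1.828/-2.103; half-tol=0.110, Σhalf²=0.604523
  +H: nom +46.300 → Σnom=42.000; wc +0.058/-0.128 → slack +1.886/-2.231; half-tol=0.093, Σhalf²=0.613172
  +I: nom +46.450 → Σnom=88.450; wc +0.240/-0.060 → slack +2.126/-2.291; half-tol=0.150, Σhalf²=0.635672
  +J: nom +29.800 → Σnom=118.250; wc +0.366/-0.320 → slack +2.492/-2.611; half-tol=0.343, Σhalf²=0.753321
Nominal = 118.250. Worst-case = [118.250 - 2.611, 118.250 + 2.492] = [115.639, 120.742]. RSS = √0.753321 = 0.868.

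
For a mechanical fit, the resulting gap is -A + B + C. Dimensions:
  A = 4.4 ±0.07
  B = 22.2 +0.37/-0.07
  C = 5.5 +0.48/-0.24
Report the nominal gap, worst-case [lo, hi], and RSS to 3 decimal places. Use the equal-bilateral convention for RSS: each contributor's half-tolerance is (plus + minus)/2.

nominal=23.300 wc=[22.920,24.220] rss=0.428

Stack each dimension's contribution:
  -A: nom -4.400 → Σnom=-4.400; wc +0.070/-0.070 → slack +0.070/-0.070; half-tol=0.070, Σhalf²=0.004900
  +B: nom +22.200 → Σnom=17.800; wc +0.370/-0.070 → slack +0.440/-0.140; half-tol=0.220, Σhalf²=0.053300
  +C: nom +5.500 → Σnom=23.300; wc +0.480/-0.240 → slack +0.920/-0.380; half-tol=0.360, Σhalf²=0.182900
Nominal = 23.300. Worst-case = [23.300 - 0.380, 23.300 + 0.920] = [22.920, 24.220]. RSS = √0.182900 = 0.428.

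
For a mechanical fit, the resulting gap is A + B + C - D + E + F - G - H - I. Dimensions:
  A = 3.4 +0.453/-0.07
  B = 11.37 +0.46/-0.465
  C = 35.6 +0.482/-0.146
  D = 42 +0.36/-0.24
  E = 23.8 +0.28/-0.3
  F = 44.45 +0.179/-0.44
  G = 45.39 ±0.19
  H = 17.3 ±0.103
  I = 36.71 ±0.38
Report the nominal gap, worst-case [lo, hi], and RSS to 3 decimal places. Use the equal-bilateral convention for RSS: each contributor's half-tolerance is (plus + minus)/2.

nominal=-22.780 wc=[-25.234,-20.013] rss=0.918

Stack each dimension's contribution:
  +A: nom +3.400 → Σnom=3.400; wc +0.453/-0.070 → slack +0.453/-0.070; half-tol=0.262, Σhalf²=0.068382
  +B: nom +11.370 → Σnom=14.770; wc +0.460/-0.465 → slack +0.913/-0.535; half-tol=0.463, Σhalf²=0.282289
  +C: nom +35.600 → Σnom=50.370; wc +0.482/-0.146 → slack +1.395/-0.681; half-tol=0.314, Σhalf²=0.380885
  -D: nom -42.000 → Σnom=8.370; wc +0.240/-0.360 → slack +1.635/-1.041; half-tol=0.300, Σhalf²=0.470885
  +E: nom +23.800 → Σnom=32.170; wc +0.280/-0.300 → slack +1.915/-1.341; half-tol=0.290, Σhalf²=0.554985
  +F: nom +44.450 → Σnom=76.620; wc +0.179/-0.440 → slack +2.094/-1.781; half-tol=0.309, Σhalf²=0.650775
  -G: nom -45.390 → Σnom=31.230; wc +0.190/-0.190 → slack +2.284/-1.971; half-tol=0.190, Σhalf²=0.686875
  -H: nom -17.300 → Σnom=13.930; wc +0.103/-0.103 → slack +2.387/-2.074; half-tol=0.103, Σhalf²=0.697484
  -I: nom -36.710 → Σnom=-22.780; wc +0.380/-0.380 → slack +2.767/-2.454; half-tol=0.380, Σhalf²=0.841884
Nominal = -22.780. Worst-case = [-22.780 - 2.454, -22.780 + 2.767] = [-25.234, -20.013]. RSS = √0.841884 = 0.918.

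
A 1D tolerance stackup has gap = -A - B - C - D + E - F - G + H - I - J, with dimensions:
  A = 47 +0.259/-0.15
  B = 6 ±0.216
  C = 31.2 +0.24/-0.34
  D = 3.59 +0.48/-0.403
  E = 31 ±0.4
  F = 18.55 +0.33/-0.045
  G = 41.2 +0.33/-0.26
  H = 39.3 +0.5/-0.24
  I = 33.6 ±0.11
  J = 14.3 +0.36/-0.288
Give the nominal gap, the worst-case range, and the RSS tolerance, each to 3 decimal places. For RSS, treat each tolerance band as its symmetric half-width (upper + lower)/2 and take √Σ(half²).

Stack each dimension's contribution:
  -A: nom -47.000 → Σnom=-47.000; wc +0.150/-0.259 → slack +0.150/-0.259; half-tol=0.205, Σhalf²=0.041820
  -B: nom -6.000 → Σnom=-53.000; wc +0.216/-0.216 → slack +0.366/-0.475; half-tol=0.216, Σhalf²=0.088476
  -C: nom -31.200 → Σnom=-84.200; wc +0.340/-0.240 → slack +0.706/-0.715; half-tol=0.290, Σhalf²=0.172576
  -D: nom -3.590 → Σnom=-87.790; wc +0.403/-0.480 → slack +1.109/-1.195; half-tol=0.442, Σhalf²=0.367499
  +E: nom +31.000 → Σnom=-56.790; wc +0.400/-0.400 → slack +1.509/-1.595; half-tol=0.400, Σhalf²=0.527499
  -F: nom -18.550 → Σnom=-75.340; wc +0.045/-0.330 → slack +1.554/-1.925; half-tol=0.188, Σhalf²=0.562655
  -G: nom -41.200 → Σnom=-116.540; wc +0.260/-0.330 → slack +1.814/-2.255; half-tol=0.295, Σhalf²=0.649680
  +H: nom +39.300 → Σnom=-77.240; wc +0.500/-0.240 → slack +2.314/-2.495; half-tol=0.370, Σhalf²=0.786580
  -I: nom -33.600 → Σnom=-110.840; wc +0.110/-0.110 → slack +2.424/-2.605; half-tol=0.110, Σhalf²=0.798680
  -J: nom -14.300 → Σnom=-125.140; wc +0.288/-0.360 → slack +2.712/-2.965; half-tol=0.324, Σhalf²=0.903656
Nominal = -125.140. Worst-case = [-125.140 - 2.965, -125.140 + 2.712] = [-128.105, -122.428]. RSS = √0.903656 = 0.951.

nominal=-125.140 wc=[-128.105,-122.428] rss=0.951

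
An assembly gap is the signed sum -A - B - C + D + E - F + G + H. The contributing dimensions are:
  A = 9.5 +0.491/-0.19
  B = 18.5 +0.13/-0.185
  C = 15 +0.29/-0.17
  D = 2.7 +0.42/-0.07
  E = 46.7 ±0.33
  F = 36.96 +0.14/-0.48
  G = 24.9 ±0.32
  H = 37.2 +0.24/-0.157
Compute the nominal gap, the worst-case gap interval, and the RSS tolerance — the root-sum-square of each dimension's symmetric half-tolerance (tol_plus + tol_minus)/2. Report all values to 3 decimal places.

Stack each dimension's contribution:
  -A: nom -9.500 → Σnom=-9.500; wc +0.190/-0.491 → slack +0.190/-0.491; half-tol=0.341, Σhalf²=0.115940
  -B: nom -18.500 → Σnom=-28.000; wc +0.185/-0.130 → slack +0.375/-0.621; half-tol=0.158, Σhalf²=0.140747
  -C: nom -15.000 → Σnom=-43.000; wc +0.170/-0.290 → slack +0.545/-0.911; half-tol=0.230, Σhalf²=0.193646
  +D: nom +2.700 → Σnom=-40.300; wc +0.420/-0.070 → slack +0.965/-0.981; half-tol=0.245, Σhalf²=0.253671
  +E: nom +46.700 → Σnom=6.400; wc +0.330/-0.330 → slack +1.295/-1.311; half-tol=0.330, Σhalf²=0.362571
  -F: nom -36.960 → Σnom=-30.560; wc +0.480/-0.140 → slack +1.775/-1.451; half-tol=0.310, Σhalf²=0.458672
  +G: nom +24.900 → Σnom=-5.660; wc +0.320/-0.320 → slack +2.095/-1.771; half-tol=0.320, Σhalf²=0.561072
  +H: nom +37.200 → Σnom=31.540; wc +0.240/-0.157 → slack +2.335/-1.928; half-tol=0.199, Σhalf²=0.600474
Nominal = 31.540. Worst-case = [31.540 - 1.928, 31.540 + 2.335] = [29.612, 33.875]. RSS = √0.600474 = 0.775.

nominal=31.540 wc=[29.612,33.875] rss=0.775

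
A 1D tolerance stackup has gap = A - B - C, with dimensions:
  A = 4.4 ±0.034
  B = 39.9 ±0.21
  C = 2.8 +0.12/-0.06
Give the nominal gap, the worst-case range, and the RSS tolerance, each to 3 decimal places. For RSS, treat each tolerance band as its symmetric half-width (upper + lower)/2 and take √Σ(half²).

nominal=-38.300 wc=[-38.664,-37.996] rss=0.231

Stack each dimension's contribution:
  +A: nom +4.400 → Σnom=4.400; wc +0.034/-0.034 → slack +0.034/-0.034; half-tol=0.034, Σhalf²=0.001156
  -B: nom -39.900 → Σnom=-35.500; wc +0.210/-0.210 → slack +0.244/-0.244; half-tol=0.210, Σhalf²=0.045256
  -C: nom -2.800 → Σnom=-38.300; wc +0.060/-0.120 → slack +0.304/-0.364; half-tol=0.090, Σhalf²=0.053356
Nominal = -38.300. Worst-case = [-38.300 - 0.364, -38.300 + 0.304] = [-38.664, -37.996]. RSS = √0.053356 = 0.231.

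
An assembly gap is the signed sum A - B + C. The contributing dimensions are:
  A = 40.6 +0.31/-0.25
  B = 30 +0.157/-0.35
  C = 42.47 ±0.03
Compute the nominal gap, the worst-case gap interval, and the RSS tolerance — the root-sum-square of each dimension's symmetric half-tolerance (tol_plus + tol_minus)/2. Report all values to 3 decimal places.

Stack each dimension's contribution:
  +A: nom +40.600 → Σnom=40.600; wc +0.310/-0.250 → slack +0.310/-0.250; half-tol=0.280, Σhalf²=0.078400
  -B: nom -30.000 → Σnom=10.600; wc +0.350/-0.157 → slack +0.660/-0.407; half-tol=0.254, Σhalf²=0.142662
  +C: nom +42.470 → Σnom=53.070; wc +0.030/-0.030 → slack +0.690/-0.437; half-tol=0.030, Σhalf²=0.143562
Nominal = 53.070. Worst-case = [53.070 - 0.437, 53.070 + 0.690] = [52.633, 53.760]. RSS = √0.143562 = 0.379.

nominal=53.070 wc=[52.633,53.760] rss=0.379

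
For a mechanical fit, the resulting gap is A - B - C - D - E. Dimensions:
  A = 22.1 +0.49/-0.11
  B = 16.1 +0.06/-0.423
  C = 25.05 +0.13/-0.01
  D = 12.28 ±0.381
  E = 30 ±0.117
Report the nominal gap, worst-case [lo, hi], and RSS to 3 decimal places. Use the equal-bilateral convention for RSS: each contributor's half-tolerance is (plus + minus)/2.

nominal=-61.330 wc=[-62.128,-59.909] rss=0.559

Stack each dimension's contribution:
  +A: nom +22.100 → Σnom=22.100; wc +0.490/-0.110 → slack +0.490/-0.110; half-tol=0.300, Σhalf²=0.090000
  -B: nom -16.100 → Σnom=6.000; wc +0.423/-0.060 → slack +0.913/-0.170; half-tol=0.241, Σhalf²=0.148322
  -C: nom -25.050 → Σnom=-19.050; wc +0.010/-0.130 → slack +0.923/-0.300; half-tol=0.070, Σhalf²=0.153222
  -D: nom -12.280 → Σnom=-31.330; wc +0.381/-0.381 → slack +1.304/-0.681; half-tol=0.381, Σhalf²=0.298383
  -E: nom -30.000 → Σnom=-61.330; wc +0.117/-0.117 → slack +1.421/-0.798; half-tol=0.117, Σhalf²=0.312072
Nominal = -61.330. Worst-case = [-61.330 - 0.798, -61.330 + 1.421] = [-62.128, -59.909]. RSS = √0.312072 = 0.559.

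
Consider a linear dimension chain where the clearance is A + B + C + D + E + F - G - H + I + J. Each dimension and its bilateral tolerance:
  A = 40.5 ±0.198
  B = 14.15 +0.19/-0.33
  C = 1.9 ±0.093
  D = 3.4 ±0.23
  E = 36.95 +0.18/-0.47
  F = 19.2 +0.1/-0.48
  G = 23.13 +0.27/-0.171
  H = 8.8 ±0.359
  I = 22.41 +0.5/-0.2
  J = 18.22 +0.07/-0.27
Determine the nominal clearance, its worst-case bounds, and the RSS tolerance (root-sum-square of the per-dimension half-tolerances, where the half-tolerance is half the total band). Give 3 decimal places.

Stack each dimension's contribution:
  +A: nom +40.500 → Σnom=40.500; wc +0.198/-0.198 → slack +0.198/-0.198; half-tol=0.198, Σhalf²=0.039204
  +B: nom +14.150 → Σnom=54.650; wc +0.190/-0.330 → slack +0.388/-0.528; half-tol=0.260, Σhalf²=0.106804
  +C: nom +1.900 → Σnom=56.550; wc +0.093/-0.093 → slack +0.481/-0.621; half-tol=0.093, Σhalf²=0.115453
  +D: nom +3.400 → Σnom=59.950; wc +0.230/-0.230 → slack +0.711/-0.851; half-tol=0.230, Σhalf²=0.168353
  +E: nom +36.950 → Σnom=96.900; wc +0.180/-0.470 → slack +0.891/-1.321; half-tol=0.325, Σhalf²=0.273978
  +F: nom +19.200 → Σnom=116.100; wc +0.100/-0.480 → slack +0.991/-1.801; half-tol=0.290, Σhalf²=0.358078
  -G: nom -23.130 → Σnom=92.970; wc +0.171/-0.270 → slack +1.162/-2.071; half-tol=0.221, Σhalf²=0.406698
  -H: nom -8.800 → Σnom=84.170; wc +0.359/-0.359 → slack +1.521/-2.430; half-tol=0.359, Σhalf²=0.535579
  +I: nom +22.410 → Σnom=106.580; wc +0.500/-0.200 → slack +2.021/-2.630; half-tol=0.350, Σhalf²=0.658079
  +J: nom +18.220 → Σnom=124.800; wc +0.070/-0.270 → slack +2.091/-2.900; half-tol=0.170, Σhalf²=0.686979
Nominal = 124.800. Worst-case = [124.800 - 2.900, 124.800 + 2.091] = [121.900, 126.891]. RSS = √0.686979 = 0.829.

nominal=124.800 wc=[121.900,126.891] rss=0.829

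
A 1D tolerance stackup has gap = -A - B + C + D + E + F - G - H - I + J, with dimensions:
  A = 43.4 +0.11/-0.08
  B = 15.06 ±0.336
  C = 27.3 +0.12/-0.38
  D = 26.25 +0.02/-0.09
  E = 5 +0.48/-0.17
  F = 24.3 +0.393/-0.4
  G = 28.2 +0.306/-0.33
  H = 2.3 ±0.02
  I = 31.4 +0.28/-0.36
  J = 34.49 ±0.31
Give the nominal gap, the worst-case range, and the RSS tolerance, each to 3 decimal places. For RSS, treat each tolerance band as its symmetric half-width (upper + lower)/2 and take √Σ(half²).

Stack each dimension's contribution:
  -A: nom -43.400 → Σnom=-43.400; wc +0.080/-0.110 → slack +0.080/-0.110; half-tol=0.095, Σhalf²=0.009025
  -B: nom -15.060 → Σnom=-58.460; wc +0.336/-0.336 → slack +0.416/-0.446; half-tol=0.336, Σhalf²=0.121921
  +C: nom +27.300 → Σnom=-31.160; wc +0.120/-0.380 → slack +0.536/-0.826; half-tol=0.250, Σhalf²=0.184421
  +D: nom +26.250 → Σnom=-4.910; wc +0.020/-0.090 → slack +0.556/-0.916; half-tol=0.055, Σhalf²=0.187446
  +E: nom +5.000 → Σnom=0.090; wc +0.480/-0.170 → slack +1.036/-1.086; half-tol=0.325, Σhalf²=0.293071
  +F: nom +24.300 → Σnom=24.390; wc +0.393/-0.400 → slack +1.429/-1.486; half-tol=0.397, Σhalf²=0.450283
  -G: nom -28.200 → Σnom=-3.810; wc +0.330/-0.306 → slack +1.759/-1.792; half-tol=0.318, Σhalf²=0.551407
  -H: nom -2.300 → Σnom=-6.110; wc +0.020/-0.020 → slack +1.779/-1.812; half-tol=0.020, Σhalf²=0.551807
  -I: nom -31.400 → Σnom=-37.510; wc +0.360/-0.280 → slack +2.139/-2.092; half-tol=0.320, Σhalf²=0.654207
  +J: nom +34.490 → Σnom=-3.020; wc +0.310/-0.310 → slack +2.449/-2.402; half-tol=0.310, Σhalf²=0.750307
Nominal = -3.020. Worst-case = [-3.020 - 2.402, -3.020 + 2.449] = [-5.422, -0.571]. RSS = √0.750307 = 0.866.

nominal=-3.020 wc=[-5.422,-0.571] rss=0.866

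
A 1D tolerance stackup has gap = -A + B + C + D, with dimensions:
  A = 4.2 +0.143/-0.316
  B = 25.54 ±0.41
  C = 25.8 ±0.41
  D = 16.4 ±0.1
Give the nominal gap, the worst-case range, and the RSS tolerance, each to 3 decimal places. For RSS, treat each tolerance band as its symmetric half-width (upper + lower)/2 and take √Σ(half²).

nominal=63.540 wc=[62.477,64.776] rss=0.632

Stack each dimension's contribution:
  -A: nom -4.200 → Σnom=-4.200; wc +0.316/-0.143 → slack +0.316/-0.143; half-tol=0.229, Σhalf²=0.052670
  +B: nom +25.540 → Σnom=21.340; wc +0.410/-0.410 → slack +0.726/-0.553; half-tol=0.410, Σhalf²=0.220770
  +C: nom +25.800 → Σnom=47.140; wc +0.410/-0.410 → slack +1.136/-0.963; half-tol=0.410, Σhalf²=0.388870
  +D: nom +16.400 → Σnom=63.540; wc +0.100/-0.100 → slack +1.236/-1.063; half-tol=0.100, Σhalf²=0.398870
Nominal = 63.540. Worst-case = [63.540 - 1.063, 63.540 + 1.236] = [62.477, 64.776]. RSS = √0.398870 = 0.632.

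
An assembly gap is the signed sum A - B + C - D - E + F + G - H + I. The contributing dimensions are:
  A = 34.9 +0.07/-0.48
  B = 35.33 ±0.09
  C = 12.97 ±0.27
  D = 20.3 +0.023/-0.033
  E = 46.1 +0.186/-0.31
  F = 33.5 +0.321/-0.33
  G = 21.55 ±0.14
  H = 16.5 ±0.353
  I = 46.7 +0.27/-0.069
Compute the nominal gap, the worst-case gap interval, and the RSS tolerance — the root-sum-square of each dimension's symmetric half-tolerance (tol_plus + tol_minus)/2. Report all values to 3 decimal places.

Stack each dimension's contribution:
  +A: nom +34.900 → Σnom=34.900; wc +0.070/-0.480 → slack +0.070/-0.480; half-tol=0.275, Σhalf²=0.075625
  -B: nom -35.330 → Σnom=-0.430; wc +0.090/-0.090 → slack +0.160/-0.570; half-tol=0.090, Σhalf²=0.083725
  +C: nom +12.970 → Σnom=12.540; wc +0.270/-0.270 → slack +0.430/-0.840; half-tol=0.270, Σhalf²=0.156625
  -D: nom -20.300 → Σnom=-7.760; wc +0.033/-0.023 → slack +0.463/-0.863; half-tol=0.028, Σhalf²=0.157409
  -E: nom -46.100 → Σnom=-53.860; wc +0.310/-0.186 → slack +0.773/-1.049; half-tol=0.248, Σhalf²=0.218913
  +F: nom +33.500 → Σnom=-20.360; wc +0.321/-0.330 → slack +1.094/-1.379; half-tol=0.326, Σhalf²=0.324863
  +G: nom +21.550 → Σnom=1.190; wc +0.140/-0.140 → slack +1.234/-1.519; half-tol=0.140, Σhalf²=0.344463
  -H: nom -16.500 → Σnom=-15.310; wc +0.353/-0.353 → slack +1.587/-1.872; half-tol=0.353, Σhalf²=0.469072
  +I: nom +46.700 → Σnom=31.390; wc +0.270/-0.069 → slack +1.857/-1.941; half-tol=0.170, Σhalf²=0.497803
Nominal = 31.390. Worst-case = [31.390 - 1.941, 31.390 + 1.857] = [29.449, 33.247]. RSS = √0.497803 = 0.706.

nominal=31.390 wc=[29.449,33.247] rss=0.706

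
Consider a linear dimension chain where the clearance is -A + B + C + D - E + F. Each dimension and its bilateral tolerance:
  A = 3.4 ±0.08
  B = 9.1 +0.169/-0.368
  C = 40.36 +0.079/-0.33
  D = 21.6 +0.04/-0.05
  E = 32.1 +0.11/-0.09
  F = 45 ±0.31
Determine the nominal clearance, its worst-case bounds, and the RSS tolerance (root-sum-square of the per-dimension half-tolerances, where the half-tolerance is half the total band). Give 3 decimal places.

Stack each dimension's contribution:
  -A: nom -3.400 → Σnom=-3.400; wc +0.080/-0.080 → slack +0.080/-0.080; half-tol=0.080, Σhalf²=0.006400
  +B: nom +9.100 → Σnom=5.700; wc +0.169/-0.368 → slack +0.249/-0.448; half-tol=0.269, Σhalf²=0.078492
  +C: nom +40.360 → Σnom=46.060; wc +0.079/-0.330 → slack +0.328/-0.778; half-tol=0.205, Σhalf²=0.120313
  +D: nom +21.600 → Σnom=67.660; wc +0.040/-0.050 → slack +0.368/-0.828; half-tol=0.045, Σhalf²=0.122338
  -E: nom -32.100 → Σnom=35.560; wc +0.090/-0.110 → slack +0.458/-0.938; half-tol=0.100, Σhalf²=0.132338
  +F: nom +45.000 → Σnom=80.560; wc +0.310/-0.310 → slack +0.768/-1.248; half-tol=0.310, Σhalf²=0.228438
Nominal = 80.560. Worst-case = [80.560 - 1.248, 80.560 + 0.768] = [79.312, 81.328]. RSS = √0.228438 = 0.478.

nominal=80.560 wc=[79.312,81.328] rss=0.478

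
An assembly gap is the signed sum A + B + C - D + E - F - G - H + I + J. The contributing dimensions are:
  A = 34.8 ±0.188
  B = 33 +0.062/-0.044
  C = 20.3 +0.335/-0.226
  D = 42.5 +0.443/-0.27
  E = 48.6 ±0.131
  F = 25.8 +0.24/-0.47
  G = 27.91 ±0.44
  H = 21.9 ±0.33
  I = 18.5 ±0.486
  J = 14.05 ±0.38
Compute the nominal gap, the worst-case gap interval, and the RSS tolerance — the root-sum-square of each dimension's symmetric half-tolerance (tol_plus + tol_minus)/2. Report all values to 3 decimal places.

nominal=51.140 wc=[48.232,54.232] rss=1.035

Stack each dimension's contribution:
  +A: nom +34.800 → Σnom=34.800; wc +0.188/-0.188 → slack +0.188/-0.188; half-tol=0.188, Σhalf²=0.035344
  +B: nom +33.000 → Σnom=67.800; wc +0.062/-0.044 → slack +0.250/-0.232; half-tol=0.053, Σhalf²=0.038153
  +C: nom +20.300 → Σnom=88.100; wc +0.335/-0.226 → slack +0.585/-0.458; half-tol=0.281, Σhalf²=0.116833
  -D: nom -42.500 → Σnom=45.600; wc +0.270/-0.443 → slack +0.855/-0.901; half-tol=0.357, Σhalf²=0.243926
  +E: nom +48.600 → Σnom=94.200; wc +0.131/-0.131 → slack +0.986/-1.032; half-tol=0.131, Σhalf²=0.261087
  -F: nom -25.800 → Σnom=68.400; wc +0.470/-0.240 → slack +1.456/-1.272; half-tol=0.355, Σhalf²=0.387112
  -G: nom -27.910 → Σnom=40.490; wc +0.440/-0.440 → slack +1.896/-1.712; half-tol=0.440, Σhalf²=0.580712
  -H: nom -21.900 → Σnom=18.590; wc +0.330/-0.330 → slack +2.226/-2.042; half-tol=0.330, Σhalf²=0.689612
  +I: nom +18.500 → Σnom=37.090; wc +0.486/-0.486 → slack +2.712/-2.528; half-tol=0.486, Σhalf²=0.925808
  +J: nom +14.050 → Σnom=51.140; wc +0.380/-0.380 → slack +3.092/-2.908; half-tol=0.380, Σhalf²=1.070207
Nominal = 51.140. Worst-case = [51.140 - 2.908, 51.140 + 3.092] = [48.232, 54.232]. RSS = √1.070207 = 1.035.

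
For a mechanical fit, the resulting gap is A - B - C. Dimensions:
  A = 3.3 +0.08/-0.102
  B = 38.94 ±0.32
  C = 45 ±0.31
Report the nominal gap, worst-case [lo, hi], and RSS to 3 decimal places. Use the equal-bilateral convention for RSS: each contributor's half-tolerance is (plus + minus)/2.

nominal=-80.640 wc=[-81.372,-79.930] rss=0.455

Stack each dimension's contribution:
  +A: nom +3.300 → Σnom=3.300; wc +0.080/-0.102 → slack +0.080/-0.102; half-tol=0.091, Σhalf²=0.008281
  -B: nom -38.940 → Σnom=-35.640; wc +0.320/-0.320 → slack +0.400/-0.422; half-tol=0.320, Σhalf²=0.110681
  -C: nom -45.000 → Σnom=-80.640; wc +0.310/-0.310 → slack +0.710/-0.732; half-tol=0.310, Σhalf²=0.206781
Nominal = -80.640. Worst-case = [-80.640 - 0.732, -80.640 + 0.710] = [-81.372, -79.930]. RSS = √0.206781 = 0.455.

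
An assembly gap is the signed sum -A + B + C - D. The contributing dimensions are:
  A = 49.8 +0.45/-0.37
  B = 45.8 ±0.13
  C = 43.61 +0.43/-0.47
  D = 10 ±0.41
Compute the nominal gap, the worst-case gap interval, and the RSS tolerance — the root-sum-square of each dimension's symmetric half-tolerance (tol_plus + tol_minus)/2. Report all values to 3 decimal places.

Stack each dimension's contribution:
  -A: nom -49.800 → Σnom=-49.800; wc +0.370/-0.450 → slack +0.370/-0.450; half-tol=0.410, Σhalf²=0.168100
  +B: nom +45.800 → Σnom=-4.000; wc +0.130/-0.130 → slack +0.500/-0.580; half-tol=0.130, Σhalf²=0.185000
  +C: nom +43.610 → Σnom=39.610; wc +0.430/-0.470 → slack +0.930/-1.050; half-tol=0.450, Σhalf²=0.387500
  -D: nom -10.000 → Σnom=29.610; wc +0.410/-0.410 → slack +1.340/-1.460; half-tol=0.410, Σhalf²=0.555600
Nominal = 29.610. Worst-case = [29.610 - 1.460, 29.610 + 1.340] = [28.150, 30.950]. RSS = √0.555600 = 0.745.

nominal=29.610 wc=[28.150,30.950] rss=0.745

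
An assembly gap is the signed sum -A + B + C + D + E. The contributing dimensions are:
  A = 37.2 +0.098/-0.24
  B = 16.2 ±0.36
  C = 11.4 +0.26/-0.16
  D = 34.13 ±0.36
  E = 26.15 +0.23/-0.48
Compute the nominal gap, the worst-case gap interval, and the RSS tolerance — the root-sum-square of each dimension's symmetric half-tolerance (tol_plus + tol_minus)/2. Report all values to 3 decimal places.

nominal=50.680 wc=[49.222,52.130] rss=0.677

Stack each dimension's contribution:
  -A: nom -37.200 → Σnom=-37.200; wc +0.240/-0.098 → slack +0.240/-0.098; half-tol=0.169, Σhalf²=0.028561
  +B: nom +16.200 → Σnom=-21.000; wc +0.360/-0.360 → slack +0.600/-0.458; half-tol=0.360, Σhalf²=0.158161
  +C: nom +11.400 → Σnom=-9.600; wc +0.260/-0.160 → slack +0.860/-0.618; half-tol=0.210, Σhalf²=0.202261
  +D: nom +34.130 → Σnom=24.530; wc +0.360/-0.360 → slack +1.220/-0.978; half-tol=0.360, Σhalf²=0.331861
  +E: nom +26.150 → Σnom=50.680; wc +0.230/-0.480 → slack +1.450/-1.458; half-tol=0.355, Σhalf²=0.457886
Nominal = 50.680. Worst-case = [50.680 - 1.458, 50.680 + 1.450] = [49.222, 52.130]. RSS = √0.457886 = 0.677.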